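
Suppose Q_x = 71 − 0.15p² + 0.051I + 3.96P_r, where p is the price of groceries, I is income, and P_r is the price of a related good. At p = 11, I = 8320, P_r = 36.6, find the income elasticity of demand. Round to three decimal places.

0.682

At the given point, Q_x = 71 − 0.15(11)² + 0.051(8320) + 3.96(36.6) = 71 − 18.15 + 424.32 + 144.936 = 622.106.
∂Q_x/∂I = +0.051, so E_I = 0.051·(8320/622.106) ≈ 0.682.
E_I ∈ (0,1): normal good (necessity).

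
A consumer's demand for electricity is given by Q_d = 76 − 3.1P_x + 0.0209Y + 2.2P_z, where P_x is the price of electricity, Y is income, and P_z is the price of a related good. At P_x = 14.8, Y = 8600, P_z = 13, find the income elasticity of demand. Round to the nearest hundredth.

Substituting, Q_d = 76 − 3.1(14.8) + 0.0209(8600) + 2.2(13) = 76 − 45.88 + 179.74 + 28.6 = 238.46.
∂Q_d/∂Y = +0.0209, so E_I = 0.0209·(8600/238.46) ≈ 0.75.
E_I ∈ (0,1): normal good (necessity).

0.75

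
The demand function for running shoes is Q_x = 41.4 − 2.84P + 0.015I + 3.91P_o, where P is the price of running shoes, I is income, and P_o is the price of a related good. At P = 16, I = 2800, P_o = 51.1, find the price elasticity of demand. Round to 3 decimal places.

First evaluate Q_x: 41.4 − 2.84(16) + 0.015(2800) + 3.91(51.1) = 41.4 − 45.44 + 42 + 199.801 = 237.761.
∂Q_x/∂P = −2.84, so E_p = (−2.84)·(16/237.761) ≈ -0.191.
|E_p| < 1: demand is inelastic.

-0.191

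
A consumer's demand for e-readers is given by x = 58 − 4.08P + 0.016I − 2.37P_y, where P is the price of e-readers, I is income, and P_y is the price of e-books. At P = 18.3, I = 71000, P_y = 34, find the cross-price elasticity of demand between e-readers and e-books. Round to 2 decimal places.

-0.08

Evaluating quantity at (P, I, P_y) gives x = 58 − 4.08(18.3) + 0.016(71000) − 2.37(34) = 58 − 74.664 + 1136 − 80.58 = 1038.756.
∂x/∂P_y = −2.37, so E_xy = -2.37·(34/1038.756) ≈ -0.08.
E_xy < 0: the goods are complements.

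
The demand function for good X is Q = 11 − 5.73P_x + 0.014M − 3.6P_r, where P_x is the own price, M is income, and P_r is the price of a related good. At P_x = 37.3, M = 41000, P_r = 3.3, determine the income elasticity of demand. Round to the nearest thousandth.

Substituting, Q = 11 − 5.73(37.3) + 0.014(41000) − 3.6(3.3) = 11 − 213.729 + 574 − 11.88 = 359.391.
∂Q/∂M = +0.014, so E_I = 0.014·(41000/359.391) ≈ 1.597.
E_I > 1: normal good (luxury).

1.597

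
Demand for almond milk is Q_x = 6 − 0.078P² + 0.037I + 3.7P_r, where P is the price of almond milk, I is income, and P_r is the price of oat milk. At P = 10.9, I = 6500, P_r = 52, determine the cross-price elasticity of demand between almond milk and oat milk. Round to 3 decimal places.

Q_x = 6 − 0.078(10.9)² + 0.037(6500) + 3.7(52) = 6 − 9.2672 + 240.5 + 192.4 = 429.6328.
∂Q_x/∂P_r = +3.7, so E_xy = 3.7·(52/429.6328) ≈ 0.448.
E_xy > 0: the goods are substitutes.

0.448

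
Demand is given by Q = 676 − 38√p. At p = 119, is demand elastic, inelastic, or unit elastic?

At p = 119, Q = 261.4689.
dQ/dp = −38/(2√p) = −38/(2·10.9087).
Point elasticity E = (dQ/dp)·(p/Q) = -1.7417 × 119/261.4689 ≈ -0.793.
|E| ≈ 0.793 < 1, so demand is inelastic.

inelastic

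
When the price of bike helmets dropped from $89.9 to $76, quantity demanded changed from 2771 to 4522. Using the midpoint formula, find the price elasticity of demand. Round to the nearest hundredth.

%Δq = (4522 − 2771)/[(2771 + 4522)/2] = 1751/3646.5 ≈ 0.4802.
%Δp = (76 − 89.9)/[(89.9 + 76)/2] = -13.9/82.95 ≈ -0.1676.
Arc elasticity E = %Δq/%Δp ≈ 0.4802/-0.1676 ≈ -2.87.
|E| > 1: demand is elastic over this range.

-2.87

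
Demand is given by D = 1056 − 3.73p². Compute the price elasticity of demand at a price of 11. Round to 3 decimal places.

At p = 11, D = 604.67.
dD/dp = −2·3.73·p = −82.06.
Point elasticity E = (dD/dp)·(p/D) = -82.06 × 11/604.67 ≈ -1.493.
|E| > 1, so demand is elastic at this price.

-1.493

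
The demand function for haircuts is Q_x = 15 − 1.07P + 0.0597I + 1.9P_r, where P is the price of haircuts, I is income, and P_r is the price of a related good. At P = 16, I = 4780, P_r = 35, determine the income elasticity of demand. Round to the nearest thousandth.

Evaluating quantity at (P, I, P_r) gives Q_x = 15 − 1.07(16) + 0.0597(4780) + 1.9(35) = 15 − 17.12 + 285.366 + 66.5 = 349.746.
∂Q_x/∂I = +0.0597, so E_I = 0.0597·(4780/349.746) ≈ 0.816.
E_I ∈ (0,1): normal good (necessity).

0.816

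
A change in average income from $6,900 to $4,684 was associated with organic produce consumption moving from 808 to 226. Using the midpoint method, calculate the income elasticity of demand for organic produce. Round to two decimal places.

2.94

%ΔQ = (226 − 808)/[(808+226)/2] = -582/517 ≈ -1.1257.
%ΔY = (4,684 − 6,900)/[(6,900+4,684)/2] = -2216/5792 ≈ -0.3826.
E_I = %ΔQ/%ΔY ≈ 2.94.
E_I > 1: normal good (luxury).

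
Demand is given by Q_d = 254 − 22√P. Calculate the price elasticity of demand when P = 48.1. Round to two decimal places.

At P = 48.1, Q_d = 101.4208.
dQ_d/dP = −22/(2√P) = −22/(2·6.9354).
Point elasticity E = (dQ_d/dP)·(P/Q_d) = -1.5861 × 48.1/101.4208 ≈ -0.75.
|E| < 1, so demand is inelastic at this price.

-0.75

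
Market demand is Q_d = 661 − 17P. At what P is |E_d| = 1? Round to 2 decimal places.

For linear demand Q_d = a − bP, E = −bP/(a − bP). |E| = 1 ⇒ bP = a − bP ⇒ P = a/(2b).
P = 661/(2·17) ≈ 19.44.

19.44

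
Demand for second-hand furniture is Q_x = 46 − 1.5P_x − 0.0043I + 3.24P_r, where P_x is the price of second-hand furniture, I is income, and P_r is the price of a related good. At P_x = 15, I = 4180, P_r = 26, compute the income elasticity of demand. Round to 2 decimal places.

First evaluate Q_x: 46 − 1.5(15) − 0.0043(4180) + 3.24(26) = 46 − 22.5 − 17.974 + 84.24 = 89.766.
∂Q_x/∂I = −0.0043, so E_I = -0.0043·(4180/89.766) ≈ -0.20.
E_I < 0: inferior good.

-0.20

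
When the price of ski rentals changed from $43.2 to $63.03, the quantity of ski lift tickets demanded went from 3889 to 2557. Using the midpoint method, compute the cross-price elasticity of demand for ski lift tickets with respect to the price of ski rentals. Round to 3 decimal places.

%ΔQ_x = (2557 − 3889)/[(3889+2557)/2] = -1332/3223 ≈ -0.4133.
%ΔP_y = (63.03 − 43.2)/[(43.2+63.03)/2] ≈ 0.3733.
E_xy = -0.4133/0.3733 ≈ -1.107.
E_xy < 0, so ski lift tickets and ski rentals are complements.

-1.107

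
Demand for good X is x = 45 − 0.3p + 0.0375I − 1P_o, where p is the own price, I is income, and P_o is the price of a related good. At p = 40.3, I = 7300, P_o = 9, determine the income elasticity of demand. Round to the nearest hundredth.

x = 45 − 0.3(40.3) + 0.0375(7300) − 1(9) = 45 − 12.09 + 273.75 − 9 = 297.66.
∂x/∂I = +0.0375, so E_I = 0.0375·(7300/297.66) ≈ 0.92.
E_I ∈ (0,1): normal good (necessity).

0.92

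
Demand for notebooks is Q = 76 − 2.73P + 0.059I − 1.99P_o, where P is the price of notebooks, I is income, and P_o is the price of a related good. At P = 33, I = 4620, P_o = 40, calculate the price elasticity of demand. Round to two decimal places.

-0.50

At the given point, Q = 76 − 2.73(33) + 0.059(4620) − 1.99(40) = 76 − 90.09 + 272.58 − 79.6 = 178.89.
∂Q/∂P = −2.73, so E_p = (−2.73)·(33/178.89) ≈ -0.50.
|E_p| < 1: demand is inelastic.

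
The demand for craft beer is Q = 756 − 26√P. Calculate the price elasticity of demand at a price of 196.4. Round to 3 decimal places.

-0.465

At P = 196.4, Q = 391.6288.
dQ/dP = −26/(2√P) = −26/(2·14.0143).
Point elasticity E = (dQ/dP)·(P/Q) = -0.9276 × 196.4/391.6288 ≈ -0.465.
|E| < 1, so demand is inelastic at this price.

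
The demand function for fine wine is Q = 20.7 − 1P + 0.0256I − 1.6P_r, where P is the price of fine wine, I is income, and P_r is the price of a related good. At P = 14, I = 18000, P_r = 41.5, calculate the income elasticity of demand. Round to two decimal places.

1.15

Evaluating quantity at (P, I, P_r) gives Q = 20.7 − 1(14) + 0.0256(18000) − 1.6(41.5) = 20.7 − 14 + 460.8 − 66.4 = 401.1.
∂Q/∂I = +0.0256, so E_I = 0.0256·(18000/401.1) ≈ 1.15.
E_I > 1: normal good (luxury).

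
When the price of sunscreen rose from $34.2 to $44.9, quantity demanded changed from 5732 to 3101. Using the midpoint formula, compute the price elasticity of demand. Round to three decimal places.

-2.202

%ΔQ = (3101 − 5732)/[(5732 + 3101)/2] = -2631/4416.5 ≈ -0.5957.
%ΔP = (44.9 − 34.2)/[(34.2 + 44.9)/2] = 10.7/39.55 ≈ 0.2705.
Arc elasticity E = %ΔQ/%ΔP ≈ -0.5957/0.2705 ≈ -2.202.
|E| > 1: demand is elastic over this range.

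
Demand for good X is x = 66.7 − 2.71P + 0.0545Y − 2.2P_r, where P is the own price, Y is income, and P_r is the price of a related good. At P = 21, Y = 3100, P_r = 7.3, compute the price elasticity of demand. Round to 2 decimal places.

x = 66.7 − 2.71(21) + 0.0545(3100) − 2.2(7.3) = 66.7 − 56.91 + 168.95 − 16.06 = 162.68.
∂x/∂P = −2.71, so E_p = (−2.71)·(21/162.68) ≈ -0.35.
|E_p| < 1: demand is inelastic.

-0.35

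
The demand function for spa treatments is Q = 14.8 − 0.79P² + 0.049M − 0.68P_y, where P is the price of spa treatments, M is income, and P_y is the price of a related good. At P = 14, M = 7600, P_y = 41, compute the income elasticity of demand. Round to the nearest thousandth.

At the given point, Q = 14.8 − 0.79(14)² + 0.049(7600) − 0.68(41) = 14.8 − 154.84 + 372.4 − 27.88 = 204.48.
∂Q/∂M = +0.049, so E_I = 0.049·(7600/204.48) ≈ 1.821.
E_I > 1: normal good (luxury).

1.821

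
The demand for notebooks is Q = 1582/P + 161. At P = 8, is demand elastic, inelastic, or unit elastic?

At P = 8, Q = 358.75.
dQ/dP = −1582/P² = −24.7188.
Point elasticity E = (dQ/dP)·(P/Q) = -24.7188 × 8/358.75 ≈ -0.551.
|E| ≈ 0.551 < 1, so demand is inelastic.

inelastic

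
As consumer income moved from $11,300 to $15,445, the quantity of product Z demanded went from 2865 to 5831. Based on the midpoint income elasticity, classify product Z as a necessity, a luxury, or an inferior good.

%ΔQ = (5831 − 2865)/[(2865+5831)/2] = 2966/4348 ≈ 0.6822.
%ΔI = (15,445 − 11,300)/[(11,300+15,445)/2] = 4145/13372.5 ≈ 0.3100.
E_I = %ΔQ/%ΔI ≈ 2.201.
E_I > 1: normal good (luxury).

luxury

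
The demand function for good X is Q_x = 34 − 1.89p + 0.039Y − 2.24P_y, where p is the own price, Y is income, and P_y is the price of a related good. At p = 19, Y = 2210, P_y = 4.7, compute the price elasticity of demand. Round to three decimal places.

-0.487

First evaluate Q_x: 34 − 1.89(19) + 0.039(2210) − 2.24(4.7) = 34 − 35.91 + 86.19 − 10.528 = 73.752.
∂Q_x/∂p = −1.89, so E_p = (−1.89)·(19/73.752) ≈ -0.487.
|E_p| < 1: demand is inelastic.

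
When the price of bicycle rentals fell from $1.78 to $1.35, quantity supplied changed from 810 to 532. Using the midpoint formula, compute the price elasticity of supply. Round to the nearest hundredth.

%ΔQ = (532 − 810)/[(810 + 532)/2] = -278/671 ≈ -0.4143.
%ΔP = (1.35 − 1.78)/[(1.78 + 1.35)/2] = -0.43/1.565 ≈ -0.2748.
Arc elasticity E = %ΔQ/%ΔP ≈ -0.4143/-0.2748 ≈ 1.51.
|E| > 1: supply is elastic over this range.

1.51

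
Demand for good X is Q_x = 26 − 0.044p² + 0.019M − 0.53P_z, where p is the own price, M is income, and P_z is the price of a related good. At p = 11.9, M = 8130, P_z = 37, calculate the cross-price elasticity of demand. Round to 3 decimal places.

-0.127

Q_x = 26 − 0.044(11.9)² + 0.019(8130) − 0.53(37) = 26 − 6.2308 + 154.47 − 19.61 = 154.6292.
∂Q_x/∂P_z = −0.53, so E_xy = -0.53·(37/154.6292) ≈ -0.127.
E_xy < 0: the goods are complements.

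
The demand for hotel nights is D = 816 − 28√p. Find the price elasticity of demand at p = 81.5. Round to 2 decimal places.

At p = 81.5, D = 563.2234.
dD/dp = −28/(2√p) = −28/(2·9.0277).
Point elasticity E = (dD/dp)·(p/D) = -1.5508 × 81.5/563.2234 ≈ -0.22.
|E| < 1, so demand is inelastic at this price.

-0.22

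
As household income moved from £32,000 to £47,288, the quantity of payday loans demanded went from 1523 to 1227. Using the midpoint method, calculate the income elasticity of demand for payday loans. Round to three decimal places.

%ΔQ = (1227 − 1523)/[(1523+1227)/2] = -296/1375 ≈ -0.2153.
%ΔI = (47,288 − 32,000)/[(32,000+47,288)/2] = 15288/39644 ≈ 0.3856.
E_I = %ΔQ/%ΔI ≈ -0.558.
E_I < 0: inferior good.

-0.558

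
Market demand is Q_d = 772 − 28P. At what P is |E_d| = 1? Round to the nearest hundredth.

13.79

For linear demand Q_d = a − bP, E = −bP/(a − bP). |E| = 1 ⇒ bP = a − bP ⇒ P = a/(2b).
P = 772/(2·28) ≈ 13.79.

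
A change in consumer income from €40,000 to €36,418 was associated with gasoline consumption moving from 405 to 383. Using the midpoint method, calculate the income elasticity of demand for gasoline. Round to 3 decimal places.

0.596

%ΔQ = (383 − 405)/[(405+383)/2] = -22/394 ≈ -0.0558.
%ΔI = (36,418 − 40,000)/[(40,000+36,418)/2] = -3582/38209 ≈ -0.0937.
E_I = %ΔQ/%ΔI ≈ 0.596.
E_I ∈ (0,1): normal good (necessity).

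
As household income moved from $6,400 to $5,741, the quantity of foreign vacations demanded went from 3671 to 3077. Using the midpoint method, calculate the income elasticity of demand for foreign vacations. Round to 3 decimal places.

1.622

%ΔQ = (3077 − 3671)/[(3671+3077)/2] = -594/3374 ≈ -0.1761.
%ΔI = (5,741 − 6,400)/[(6,400+5,741)/2] = -659/6070.5 ≈ -0.1086.
E_I = %ΔQ/%ΔI ≈ 1.622.
E_I > 1: normal good (luxury).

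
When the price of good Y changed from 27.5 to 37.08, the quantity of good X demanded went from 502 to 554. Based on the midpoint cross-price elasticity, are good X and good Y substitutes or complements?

substitutes

%ΔQ_x = (554 − 502)/[(502+554)/2] = 52/528 ≈ 0.0985.
%ΔP_y = (37.08 − 27.5)/[(27.5+37.08)/2] ≈ 0.2967.
E_xy = 0.0985/0.2967 ≈ 0.332.
E_xy > 0, so the goods are substitutes.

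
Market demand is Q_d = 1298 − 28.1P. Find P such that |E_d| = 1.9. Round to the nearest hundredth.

30.26

Set −bP/(a − bP) = −1.9 ⇒ bP = 1.9(a − bP) ⇒ bP(1+1.9) = 1.9·a.
P = 1.9·1298/(28.1·2.9) ≈ 30.26.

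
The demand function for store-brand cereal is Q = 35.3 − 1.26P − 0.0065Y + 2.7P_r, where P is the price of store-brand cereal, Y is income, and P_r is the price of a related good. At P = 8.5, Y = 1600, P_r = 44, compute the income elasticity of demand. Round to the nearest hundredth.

-0.08

Substituting, Q = 35.3 − 1.26(8.5) − 0.0065(1600) + 2.7(44) = 35.3 − 10.71 − 10.4 + 118.8 = 132.99.
∂Q/∂Y = −0.0065, so E_I = -0.0065·(1600/132.99) ≈ -0.08.
E_I < 0: inferior good.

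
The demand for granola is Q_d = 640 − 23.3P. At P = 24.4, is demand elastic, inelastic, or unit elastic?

elastic

At P = 24.4, Q_d = 71.48.
dQ_d/dP = −23.3.
Point elasticity E = (dQ_d/dP)·(P/Q_d) = -23.3 × 24.4/71.48 ≈ -7.954.
|E| ≈ 7.954 > 1, so demand is elastic.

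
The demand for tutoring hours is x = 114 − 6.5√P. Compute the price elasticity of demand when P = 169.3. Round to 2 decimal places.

-1.44

At P = 169.3, x = 29.425.
dx/dP = −6.5/(2√P) = −6.5/(2·13.0115).
Point elasticity E = (dx/dP)·(P/x) = -0.2498 × 169.3/29.425 ≈ -1.44.
|E| > 1, so demand is elastic at this price.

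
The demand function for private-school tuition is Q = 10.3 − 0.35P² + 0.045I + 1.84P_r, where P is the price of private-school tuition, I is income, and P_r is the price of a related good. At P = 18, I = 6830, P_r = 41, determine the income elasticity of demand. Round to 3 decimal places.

1.099

First evaluate Q: 10.3 − 0.35(18)² + 0.045(6830) + 1.84(41) = 10.3 − 113.4 + 307.35 + 75.44 = 279.69.
∂Q/∂I = +0.045, so E_I = 0.045·(6830/279.69) ≈ 1.099.
E_I > 1: normal good (luxury).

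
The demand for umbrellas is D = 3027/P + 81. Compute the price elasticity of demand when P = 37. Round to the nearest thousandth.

-0.502

At P = 37, D = 162.8108.
dD/dP = −3027/P² = −2.2111.
Point elasticity E = (dD/dP)·(P/D) = -2.2111 × 37/162.8108 ≈ -0.502.
|E| < 1, so demand is inelastic at this price.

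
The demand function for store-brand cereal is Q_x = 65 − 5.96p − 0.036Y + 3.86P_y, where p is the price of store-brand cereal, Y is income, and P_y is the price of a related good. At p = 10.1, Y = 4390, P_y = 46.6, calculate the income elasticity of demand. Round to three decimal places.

Substituting, Q_x = 65 − 5.96(10.1) − 0.036(4390) + 3.86(46.6) = 65 − 60.196 − 158.04 + 179.876 = 26.64.
∂Q_x/∂Y = −0.036, so E_I = -0.036·(4390/26.64) ≈ -5.932.
E_I < 0: inferior good.

-5.932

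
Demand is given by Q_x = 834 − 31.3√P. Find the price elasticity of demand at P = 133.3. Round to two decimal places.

At P = 133.3, Q_x = 472.6239.
dQ_x/dP = −31.3/(2√P) = −31.3/(2·11.5456).
Point elasticity E = (dQ_x/dP)·(P/Q_x) = -1.3555 × 133.3/472.6239 ≈ -0.38.
|E| < 1, so demand is inelastic at this price.

-0.38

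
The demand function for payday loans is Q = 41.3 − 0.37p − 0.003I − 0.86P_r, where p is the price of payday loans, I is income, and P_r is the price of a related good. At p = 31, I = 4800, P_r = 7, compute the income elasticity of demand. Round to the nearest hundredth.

-1.53

First evaluate Q: 41.3 − 0.37(31) − 0.003(4800) − 0.86(7) = 41.3 − 11.47 − 14.4 − 6.02 = 9.41.
∂Q/∂I = −0.003, so E_I = -0.003·(4800/9.41) ≈ -1.53.
E_I < 0: inferior good.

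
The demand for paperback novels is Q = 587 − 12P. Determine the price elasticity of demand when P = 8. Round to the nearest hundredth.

-0.20

At P = 8, Q = 491.
dQ/dP = −12.
Point elasticity E = (dQ/dP)·(P/Q) = -12 × 8/491 ≈ -0.20.
|E| < 1, so demand is inelastic at this price.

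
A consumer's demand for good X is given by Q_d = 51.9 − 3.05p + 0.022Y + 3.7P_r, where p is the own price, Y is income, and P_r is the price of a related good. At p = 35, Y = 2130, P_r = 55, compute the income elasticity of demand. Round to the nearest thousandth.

Q_d = 51.9 − 3.05(35) + 0.022(2130) + 3.7(55) = 51.9 − 106.75 + 46.86 + 203.5 = 195.51.
∂Q_d/∂Y = +0.022, so E_I = 0.022·(2130/195.51) ≈ 0.240.
E_I ∈ (0,1): normal good (necessity).

0.240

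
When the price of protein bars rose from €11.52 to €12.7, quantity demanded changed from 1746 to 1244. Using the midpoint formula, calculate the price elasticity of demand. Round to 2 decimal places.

-3.45

%Δq = (1244 − 1746)/[(1746 + 1244)/2] = -502/1495 ≈ -0.3358.
%Δp = (12.7 − 11.52)/[(11.52 + 12.7)/2] = 1.18/12.11 ≈ 0.0974.
Arc elasticity E = %Δq/%Δp ≈ -0.3358/0.0974 ≈ -3.45.
|E| > 1: demand is elastic over this range.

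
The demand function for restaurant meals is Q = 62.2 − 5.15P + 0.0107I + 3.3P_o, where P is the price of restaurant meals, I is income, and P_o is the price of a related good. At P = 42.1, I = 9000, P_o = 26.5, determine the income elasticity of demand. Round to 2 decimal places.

Evaluating quantity at (P, I, P_o) gives Q = 62.2 − 5.15(42.1) + 0.0107(9000) + 3.3(26.5) = 62.2 − 216.815 + 96.3 + 87.45 = 29.135.
∂Q/∂I = +0.0107, so E_I = 0.0107·(9000/29.135) ≈ 3.31.
E_I > 1: normal good (luxury).

3.31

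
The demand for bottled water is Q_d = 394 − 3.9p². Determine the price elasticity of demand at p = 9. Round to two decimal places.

At p = 9, Q_d = 78.1.
dQ_d/dp = −2·3.9·p = −70.2.
Point elasticity E = (dQ_d/dp)·(p/Q_d) = -70.2 × 9/78.1 ≈ -8.09.
|E| > 1, so demand is elastic at this price.

-8.09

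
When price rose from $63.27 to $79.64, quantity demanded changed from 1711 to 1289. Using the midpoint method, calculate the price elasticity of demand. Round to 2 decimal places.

-1.23

%ΔQ = (1289 − 1711)/[(1711 + 1289)/2] = -422/1500 ≈ -0.2813.
%ΔP = (79.64 − 63.27)/[(63.27 + 79.64)/2] = 16.37/71.455 ≈ 0.2291.
Arc elasticity E = %ΔQ/%ΔP ≈ -0.2813/0.2291 ≈ -1.23.
|E| > 1: demand is elastic over this range.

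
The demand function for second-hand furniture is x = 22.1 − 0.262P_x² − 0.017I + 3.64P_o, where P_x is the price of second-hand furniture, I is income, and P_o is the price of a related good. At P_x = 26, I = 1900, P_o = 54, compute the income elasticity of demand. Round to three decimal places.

-3.493

Evaluating quantity at (P_x, I, P_o) gives x = 22.1 − 0.262(26)² − 0.017(1900) + 3.64(54) = 22.1 − 177.112 − 32.3 + 196.56 = 9.248.
∂x/∂I = −0.017, so E_I = -0.017·(1900/9.248) ≈ -3.493.
E_I < 0: inferior good.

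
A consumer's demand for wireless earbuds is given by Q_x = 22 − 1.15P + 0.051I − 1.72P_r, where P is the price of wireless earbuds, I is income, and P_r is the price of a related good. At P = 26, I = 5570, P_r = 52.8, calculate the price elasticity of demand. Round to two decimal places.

Substituting, Q_x = 22 − 1.15(26) + 0.051(5570) − 1.72(52.8) = 22 − 29.9 + 284.07 − 90.816 = 185.354.
∂Q_x/∂P = −1.15, so E_p = (−1.15)·(26/185.354) ≈ -0.16.
|E_p| < 1: demand is inelastic.

-0.16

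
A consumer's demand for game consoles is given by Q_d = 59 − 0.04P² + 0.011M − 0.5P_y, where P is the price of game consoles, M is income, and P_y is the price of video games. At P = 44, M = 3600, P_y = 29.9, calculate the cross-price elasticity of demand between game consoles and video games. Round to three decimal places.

-2.407

Substituting, Q_d = 59 − 0.04(44)² + 0.011(3600) − 0.5(29.9) = 59 − 77.44 + 39.6 − 14.95 = 6.21.
∂Q_d/∂P_y = −0.5, so E_xy = -0.5·(29.9/6.21) ≈ -2.407.
E_xy < 0: the goods are complements.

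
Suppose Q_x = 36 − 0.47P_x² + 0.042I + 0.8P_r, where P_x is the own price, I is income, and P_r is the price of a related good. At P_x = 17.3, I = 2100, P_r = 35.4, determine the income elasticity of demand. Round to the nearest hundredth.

7.44

Evaluating quantity at (P_x, I, P_r) gives Q_x = 36 − 0.47(17.3)² + 0.042(2100) + 0.8(35.4) = 36 − 140.6663 + 88.2 + 28.32 = 11.8537.
∂Q_x/∂I = +0.042, so E_I = 0.042·(2100/11.8537) ≈ 7.44.
E_I > 1: normal good (luxury).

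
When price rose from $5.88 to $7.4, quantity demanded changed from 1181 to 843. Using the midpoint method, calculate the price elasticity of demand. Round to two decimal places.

%Δq = (843 − 1181)/[(1181 + 843)/2] = -338/1012 ≈ -0.3340.
%Δp = (7.4 − 5.88)/[(5.88 + 7.4)/2] = 1.52/6.64 ≈ 0.2289.
Arc elasticity E = %Δq/%Δp ≈ -0.3340/0.2289 ≈ -1.46.
|E| > 1: demand is elastic over this range.

-1.46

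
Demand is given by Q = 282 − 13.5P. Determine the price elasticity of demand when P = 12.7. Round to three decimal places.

At P = 12.7, Q = 110.55.
dQ/dP = −13.5.
Point elasticity E = (dQ/dP)·(P/Q) = -13.5 × 12.7/110.55 ≈ -1.551.
|E| > 1, so demand is elastic at this price.

-1.551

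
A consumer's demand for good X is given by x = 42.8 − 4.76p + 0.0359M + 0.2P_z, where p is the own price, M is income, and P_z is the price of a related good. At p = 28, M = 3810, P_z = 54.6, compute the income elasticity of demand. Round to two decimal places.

2.39

First evaluate x: 42.8 − 4.76(28) + 0.0359(3810) + 0.2(54.6) = 42.8 − 133.28 + 136.779 + 10.92 = 57.219.
∂x/∂M = +0.0359, so E_I = 0.0359·(3810/57.219) ≈ 2.39.
E_I > 1: normal good (luxury).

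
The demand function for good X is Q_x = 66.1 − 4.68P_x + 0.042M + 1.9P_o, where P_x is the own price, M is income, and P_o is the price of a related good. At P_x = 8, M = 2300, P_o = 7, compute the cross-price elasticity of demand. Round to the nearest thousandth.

Evaluating quantity at (P_x, M, P_o) gives Q_x = 66.1 − 4.68(8) + 0.042(2300) + 1.9(7) = 66.1 − 37.44 + 96.6 + 13.3 = 138.56.
∂Q_x/∂P_o = +1.9, so E_xy = 1.9·(7/138.56) ≈ 0.096.
E_xy > 0: the goods are substitutes.

0.096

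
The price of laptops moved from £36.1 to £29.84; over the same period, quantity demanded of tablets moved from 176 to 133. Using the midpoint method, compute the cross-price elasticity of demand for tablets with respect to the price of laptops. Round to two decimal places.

%ΔQ_x = (133 − 176)/[(176+133)/2] = -43/154.5 ≈ -0.2783.
%ΔP_y = (29.84 − 36.1)/[(36.1+29.84)/2] ≈ -0.1899.
E_xy = -0.2783/-0.1899 ≈ 1.47.
E_xy > 0, so tablets and laptops are substitutes.

1.47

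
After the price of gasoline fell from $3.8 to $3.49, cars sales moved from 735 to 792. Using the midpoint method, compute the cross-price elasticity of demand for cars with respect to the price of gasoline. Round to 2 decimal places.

%ΔQ_x = (792 − 735)/[(735+792)/2] = 57/763.5 ≈ 0.0747.
%ΔP_y = (3.49 − 3.8)/[(3.8+3.49)/2] ≈ -0.0850.
E_xy = 0.0747/-0.0850 ≈ -0.88.
E_xy < 0, so cars and gasoline are complements.

-0.88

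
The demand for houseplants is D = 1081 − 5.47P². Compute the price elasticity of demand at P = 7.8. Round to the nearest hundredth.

-0.89

At P = 7.8, D = 748.2052.
dD/dP = −2·5.47·P = −85.332.
Point elasticity E = (dD/dP)·(P/D) = -85.332 × 7.8/748.2052 ≈ -0.89.
|E| < 1, so demand is inelastic at this price.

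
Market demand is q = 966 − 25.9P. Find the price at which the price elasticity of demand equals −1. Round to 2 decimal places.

For linear demand q = a − bP, E = −bP/(a − bP). |E| = 1 ⇒ bP = a − bP ⇒ P = a/(2b).
P = 966/(2·25.9) ≈ 18.65.

18.65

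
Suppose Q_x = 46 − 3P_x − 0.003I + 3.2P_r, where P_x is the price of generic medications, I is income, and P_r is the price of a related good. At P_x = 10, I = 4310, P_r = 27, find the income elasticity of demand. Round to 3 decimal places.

Substituting, Q_x = 46 − 3(10) − 0.003(4310) + 3.2(27) = 46 − 30 − 12.93 + 86.4 = 89.47.
∂Q_x/∂I = −0.003, so E_I = -0.003·(4310/89.47) ≈ -0.145.
E_I < 0: inferior good.

-0.145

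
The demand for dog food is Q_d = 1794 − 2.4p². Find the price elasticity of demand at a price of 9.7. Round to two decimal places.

At p = 9.7, Q_d = 1568.184.
dQ_d/dp = −2·2.4·p = −46.56.
Point elasticity E = (dQ_d/dp)·(p/Q_d) = -46.56 × 9.7/1568.184 ≈ -0.29.
|E| < 1, so demand is inelastic at this price.

-0.29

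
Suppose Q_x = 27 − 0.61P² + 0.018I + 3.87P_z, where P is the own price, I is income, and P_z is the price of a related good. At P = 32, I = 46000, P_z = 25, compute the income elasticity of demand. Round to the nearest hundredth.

At the given point, Q_x = 27 − 0.61(32)² + 0.018(46000) + 3.87(25) = 27 − 624.64 + 828 + 96.75 = 327.11.
∂Q_x/∂I = +0.018, so E_I = 0.018·(46000/327.11) ≈ 2.53.
E_I > 1: normal good (luxury).

2.53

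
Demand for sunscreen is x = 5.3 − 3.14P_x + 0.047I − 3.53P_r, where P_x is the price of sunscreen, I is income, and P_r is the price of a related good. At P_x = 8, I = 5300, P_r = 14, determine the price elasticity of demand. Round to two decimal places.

Substituting, x = 5.3 − 3.14(8) + 0.047(5300) − 3.53(14) = 5.3 − 25.12 + 249.1 − 49.42 = 179.86.
∂x/∂P_x = −3.14, so E_p = (−3.14)·(8/179.86) ≈ -0.14.
|E_p| < 1: demand is inelastic.

-0.14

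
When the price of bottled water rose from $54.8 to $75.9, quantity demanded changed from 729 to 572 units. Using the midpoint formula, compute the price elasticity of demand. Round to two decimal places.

%ΔQ = (572 − 729)/[(729 + 572)/2] = -157/650.5 ≈ -0.2414.
%Δp = (75.9 − 54.8)/[(54.8 + 75.9)/2] = 21.1/65.35 ≈ 0.3229.
Arc elasticity E = %ΔQ/%Δp ≈ -0.2414/0.3229 ≈ -0.75.
|E| < 1: demand is inelastic over this range.

-0.75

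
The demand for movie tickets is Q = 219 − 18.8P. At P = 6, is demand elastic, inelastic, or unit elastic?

elastic

At P = 6, Q = 106.2.
dQ/dP = −18.8.
Point elasticity E = (dQ/dP)·(P/Q) = -18.8 × 6/106.2 ≈ -1.062.
|E| ≈ 1.062 > 1, so demand is elastic.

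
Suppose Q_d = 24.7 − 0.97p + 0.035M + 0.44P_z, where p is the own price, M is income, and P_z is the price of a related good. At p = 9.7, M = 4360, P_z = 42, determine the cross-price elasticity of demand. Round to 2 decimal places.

Substituting, Q_d = 24.7 − 0.97(9.7) + 0.035(4360) + 0.44(42) = 24.7 − 9.409 + 152.6 + 18.48 = 186.371.
∂Q_d/∂P_z = +0.44, so E_xy = 0.44·(42/186.371) ≈ 0.10.
E_xy > 0: the goods are substitutes.

0.10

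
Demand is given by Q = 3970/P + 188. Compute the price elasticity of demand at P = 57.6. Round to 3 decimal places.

At P = 57.6, Q = 256.9236.
dQ/dP = −3970/P² = −1.1966.
Point elasticity E = (dQ/dP)·(P/Q) = -1.1966 × 57.6/256.9236 ≈ -0.268.
|E| < 1, so demand is inelastic at this price.

-0.268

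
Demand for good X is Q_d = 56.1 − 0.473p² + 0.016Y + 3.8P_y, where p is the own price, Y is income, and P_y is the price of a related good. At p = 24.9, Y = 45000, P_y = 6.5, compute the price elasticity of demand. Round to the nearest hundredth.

-1.16

Evaluating quantity at (p, Y, P_y) gives Q_d = 56.1 − 0.473(24.9)² + 0.016(45000) + 3.8(6.5) = 56.1 − 293.2647 + 720 + 24.7 = 507.5353.
∂Q_d/∂p = −2·0.473·p = -23.5554, so E_p = -23.5554·(24.9/507.5353) ≈ -1.16.
|E_p| > 1: demand is elastic.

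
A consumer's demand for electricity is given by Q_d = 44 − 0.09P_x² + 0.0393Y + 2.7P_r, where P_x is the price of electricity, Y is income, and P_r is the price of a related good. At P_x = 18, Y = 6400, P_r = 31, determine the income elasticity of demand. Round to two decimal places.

0.72

Evaluating quantity at (P_x, Y, P_r) gives Q_d = 44 − 0.09(18)² + 0.0393(6400) + 2.7(31) = 44 − 29.16 + 251.52 + 83.7 = 350.06.
∂Q_d/∂Y = +0.0393, so E_I = 0.0393·(6400/350.06) ≈ 0.72.
E_I ∈ (0,1): normal good (necessity).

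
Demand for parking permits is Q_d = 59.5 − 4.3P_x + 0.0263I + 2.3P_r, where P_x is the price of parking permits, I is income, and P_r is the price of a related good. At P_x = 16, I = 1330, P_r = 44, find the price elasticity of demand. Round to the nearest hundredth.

-0.54

Substituting, Q_d = 59.5 − 4.3(16) + 0.0263(1330) + 2.3(44) = 59.5 − 68.8 + 34.979 + 101.2 = 126.879.
∂Q_d/∂P_x = −4.3, so E_p = (−4.3)·(16/126.879) ≈ -0.54.
|E_p| < 1: demand is inelastic.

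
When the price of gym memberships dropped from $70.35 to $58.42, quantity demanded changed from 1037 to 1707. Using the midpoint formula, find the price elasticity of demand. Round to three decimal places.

%Δq = (1707 − 1037)/[(1037 + 1707)/2] = 670/1372 ≈ 0.4883.
%Δp = (58.42 − 70.35)/[(70.35 + 58.42)/2] = -11.93/64.385 ≈ -0.1853.
Arc elasticity E = %Δq/%Δp ≈ 0.4883/-0.1853 ≈ -2.636.
|E| > 1: demand is elastic over this range.

-2.636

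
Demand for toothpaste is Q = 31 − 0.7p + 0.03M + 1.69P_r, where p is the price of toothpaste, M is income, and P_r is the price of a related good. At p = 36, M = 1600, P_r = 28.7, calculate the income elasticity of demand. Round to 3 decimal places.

At the given point, Q = 31 − 0.7(36) + 0.03(1600) + 1.69(28.7) = 31 − 25.2 + 48 + 48.503 = 102.303.
∂Q/∂M = +0.03, so E_I = 0.03·(1600/102.303) ≈ 0.469.
E_I ∈ (0,1): normal good (necessity).

0.469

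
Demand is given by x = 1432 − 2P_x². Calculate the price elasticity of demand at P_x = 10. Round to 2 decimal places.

At P_x = 10, x = 1232.
dx/dP_x = −2·2·P_x = −40.
Point elasticity E = (dx/dP_x)·(P_x/x) = -40 × 10/1232 ≈ -0.32.
|E| < 1, so demand is inelastic at this price.

-0.32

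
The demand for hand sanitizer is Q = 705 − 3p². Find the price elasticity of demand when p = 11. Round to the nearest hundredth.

At p = 11, Q = 342.
dQ/dp = −2·3·p = −66.
Point elasticity E = (dQ/dp)·(p/Q) = -66 × 11/342 ≈ -2.12.
|E| > 1, so demand is elastic at this price.

-2.12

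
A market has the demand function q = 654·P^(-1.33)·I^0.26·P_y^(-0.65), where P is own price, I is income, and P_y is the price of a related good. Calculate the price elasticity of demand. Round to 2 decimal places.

For a Cobb–Douglas (constant-elasticity) form q = A·P^α·…, the elasticity with respect to P equals the exponent α at every point.
Here the exponent on P is -1.33, so the price elasticity of demand is -1.33.

-1.33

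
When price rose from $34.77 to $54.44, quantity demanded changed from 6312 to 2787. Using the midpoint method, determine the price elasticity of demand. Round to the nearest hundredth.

%Δq = (2787 − 6312)/[(6312 + 2787)/2] = -3525/4549.5 ≈ -0.7748.
%ΔP = (54.44 − 34.77)/[(34.77 + 54.44)/2] = 19.67/44.605 ≈ 0.4410.
Arc elasticity E = %Δq/%ΔP ≈ -0.7748/0.4410 ≈ -1.76.
|E| > 1: demand is elastic over this range.

-1.76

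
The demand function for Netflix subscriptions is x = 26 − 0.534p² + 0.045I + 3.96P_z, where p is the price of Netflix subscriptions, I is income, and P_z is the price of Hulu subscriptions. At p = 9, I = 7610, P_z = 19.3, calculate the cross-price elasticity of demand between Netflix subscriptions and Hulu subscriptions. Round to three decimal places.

x = 26 − 0.534(9)² + 0.045(7610) + 3.96(19.3) = 26 − 43.254 + 342.45 + 76.428 = 401.624.
∂x/∂P_z = +3.96, so E_xy = 3.96·(19.3/401.624) ≈ 0.190.
E_xy > 0: the goods are substitutes.

0.190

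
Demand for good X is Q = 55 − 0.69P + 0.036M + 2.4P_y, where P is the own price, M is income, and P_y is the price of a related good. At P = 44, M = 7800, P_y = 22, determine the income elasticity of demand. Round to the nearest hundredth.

0.78

Evaluating quantity at (P, M, P_y) gives Q = 55 − 0.69(44) + 0.036(7800) + 2.4(22) = 55 − 30.36 + 280.8 + 52.8 = 358.24.
∂Q/∂M = +0.036, so E_I = 0.036·(7800/358.24) ≈ 0.78.
E_I ∈ (0,1): normal good (necessity).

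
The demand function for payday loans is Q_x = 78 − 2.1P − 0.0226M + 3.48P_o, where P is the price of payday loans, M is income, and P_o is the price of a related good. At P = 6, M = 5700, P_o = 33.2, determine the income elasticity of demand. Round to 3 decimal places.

Evaluating quantity at (P, M, P_o) gives Q_x = 78 − 2.1(6) − 0.0226(5700) + 3.48(33.2) = 78 − 12.6 − 128.82 + 115.536 = 52.116.
∂Q_x/∂M = −0.0226, so E_I = -0.0226·(5700/52.116) ≈ -2.472.
E_I < 0: inferior good.

-2.472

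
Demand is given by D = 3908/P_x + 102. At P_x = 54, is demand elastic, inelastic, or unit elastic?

inelastic

At P_x = 54, D = 174.3704.
dD/dP_x = −3908/P_x² = −1.3402.
Point elasticity E = (dD/dP_x)·(P_x/D) = -1.3402 × 54/174.3704 ≈ -0.415.
|E| ≈ 0.415 < 1, so demand is inelastic.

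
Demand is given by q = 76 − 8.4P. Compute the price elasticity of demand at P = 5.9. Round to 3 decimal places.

-1.874

At P = 5.9, q = 26.44.
dq/dP = −8.4.
Point elasticity E = (dq/dP)·(P/q) = -8.4 × 5.9/26.44 ≈ -1.874.
|E| > 1, so demand is elastic at this price.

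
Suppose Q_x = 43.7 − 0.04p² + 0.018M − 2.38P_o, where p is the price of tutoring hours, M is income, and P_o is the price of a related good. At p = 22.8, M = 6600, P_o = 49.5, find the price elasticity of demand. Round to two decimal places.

At the given point, Q_x = 43.7 − 0.04(22.8)² + 0.018(6600) − 2.38(49.5) = 43.7 − 20.7936 + 118.8 − 117.81 = 23.8964.
∂Q_x/∂p = −2·0.04·p = -1.824, so E_p = -1.824·(22.8/23.8964) ≈ -1.74.
|E_p| > 1: demand is elastic.

-1.74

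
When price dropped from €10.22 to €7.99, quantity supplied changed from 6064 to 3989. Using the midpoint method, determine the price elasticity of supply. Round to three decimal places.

%ΔQ = (3989 − 6064)/[(6064 + 3989)/2] = -2075/5026.5 ≈ -0.4128.
%Δp = (7.99 − 10.22)/[(10.22 + 7.99)/2] = -2.23/9.105 ≈ -0.2449.
Arc elasticity E = %ΔQ/%Δp ≈ -0.4128/-0.2449 ≈ 1.685.
|E| > 1: supply is elastic over this range.

1.685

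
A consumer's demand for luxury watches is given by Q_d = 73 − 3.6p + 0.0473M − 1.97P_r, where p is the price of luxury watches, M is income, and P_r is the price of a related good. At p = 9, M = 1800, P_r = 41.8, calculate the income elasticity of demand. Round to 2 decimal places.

Evaluating quantity at (p, M, P_r) gives Q_d = 73 − 3.6(9) + 0.0473(1800) − 1.97(41.8) = 73 − 32.4 + 85.14 − 82.346 = 43.394.
∂Q_d/∂M = +0.0473, so E_I = 0.0473·(1800/43.394) ≈ 1.96.
E_I > 1: normal good (luxury).

1.96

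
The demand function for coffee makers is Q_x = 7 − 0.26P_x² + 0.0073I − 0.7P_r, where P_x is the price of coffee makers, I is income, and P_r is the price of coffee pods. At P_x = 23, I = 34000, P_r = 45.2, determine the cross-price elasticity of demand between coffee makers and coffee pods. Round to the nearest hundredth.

-0.37

First evaluate Q_x: 7 − 0.26(23)² + 0.0073(34000) − 0.7(45.2) = 7 − 137.54 + 248.2 − 31.64 = 86.02.
∂Q_x/∂P_r = −0.7, so E_xy = -0.7·(45.2/86.02) ≈ -0.37.
E_xy < 0: the goods are complements.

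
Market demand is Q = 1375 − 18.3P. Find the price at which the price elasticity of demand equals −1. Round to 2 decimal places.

For linear demand Q = a − bP, E = −bP/(a − bP). |E| = 1 ⇒ bP = a − bP ⇒ P = a/(2b).
P = 1375/(2·18.3) ≈ 37.57.

37.57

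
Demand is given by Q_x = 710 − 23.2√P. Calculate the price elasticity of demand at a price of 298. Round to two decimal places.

-0.65

At P = 298, Q_x = 309.5059.
dQ_x/dP = −23.2/(2√P) = −23.2/(2·17.2627).
Point elasticity E = (dQ_x/dP)·(P/Q_x) = -0.672 × 298/309.5059 ≈ -0.65.
|E| < 1, so demand is inelastic at this price.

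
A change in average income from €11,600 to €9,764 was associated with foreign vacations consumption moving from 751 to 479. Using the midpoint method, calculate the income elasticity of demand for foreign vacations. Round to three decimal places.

2.573

%ΔQ = (479 − 751)/[(751+479)/2] = -272/615 ≈ -0.4423.
%ΔI = (9,764 − 11,600)/[(11,600+9,764)/2] = -1836/10682 ≈ -0.1719.
E_I = %ΔQ/%ΔI ≈ 2.573.
E_I > 1: normal good (luxury).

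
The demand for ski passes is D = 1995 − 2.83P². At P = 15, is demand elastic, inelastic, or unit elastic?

At P = 15, D = 1358.25.
dD/dP = −2·2.83·P = −84.9.
Point elasticity E = (dD/dP)·(P/D) = -84.9 × 15/1358.25 ≈ -0.938.
|E| ≈ 0.938 < 1, so demand is inelastic.

inelastic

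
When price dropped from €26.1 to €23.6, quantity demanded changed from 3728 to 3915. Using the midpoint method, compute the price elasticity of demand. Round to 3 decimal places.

%ΔQ = (3915 − 3728)/[(3728 + 3915)/2] = 187/3821.5 ≈ 0.0489.
%Δp = (23.6 − 26.1)/[(26.1 + 23.6)/2] = -2.5/24.85 ≈ -0.1006.
Arc elasticity E = %ΔQ/%Δp ≈ 0.0489/-0.1006 ≈ -0.486.
|E| < 1: demand is inelastic over this range.

-0.486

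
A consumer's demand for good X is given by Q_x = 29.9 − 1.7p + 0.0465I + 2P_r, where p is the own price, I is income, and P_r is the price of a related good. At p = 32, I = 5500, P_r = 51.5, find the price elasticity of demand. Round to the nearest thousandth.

Q_x = 29.9 − 1.7(32) + 0.0465(5500) + 2(51.5) = 29.9 − 54.4 + 255.75 + 103 = 334.25.
∂Q_x/∂p = −1.7, so E_p = (−1.7)·(32/334.25) ≈ -0.163.
|E_p| < 1: demand is inelastic.

-0.163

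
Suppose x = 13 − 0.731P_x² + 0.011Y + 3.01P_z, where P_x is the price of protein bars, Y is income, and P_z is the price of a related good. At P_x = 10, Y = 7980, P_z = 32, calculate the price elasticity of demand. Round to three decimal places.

-1.179

Evaluating quantity at (P_x, Y, P_z) gives x = 13 − 0.731(10)² + 0.011(7980) + 3.01(32) = 13 − 73.1 + 87.78 + 96.32 = 124.
∂x/∂P_x = −2·0.731·P_x = -14.62, so E_p = -14.62·(10/124) ≈ -1.179.
|E_p| > 1: demand is elastic.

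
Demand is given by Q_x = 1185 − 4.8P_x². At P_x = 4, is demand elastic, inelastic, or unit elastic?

At P_x = 4, Q_x = 1108.2.
dQ_x/dP_x = −2·4.8·P_x = −38.4.
Point elasticity E = (dQ_x/dP_x)·(P_x/Q_x) = -38.4 × 4/1108.2 ≈ -0.139.
|E| ≈ 0.139 < 1, so demand is inelastic.

inelastic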